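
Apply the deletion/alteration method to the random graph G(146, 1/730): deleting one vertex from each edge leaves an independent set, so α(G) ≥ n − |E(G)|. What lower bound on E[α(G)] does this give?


E[|E(G)|] = C(146, 2)·p = 10585 · (1/730) = 29/2.
E[α(G)] ≥ n − E[|E(G)|] = 146 − 29/2 = 263/2.
Numerically: ≈ 131.500.
(This is only a lower bound; the true E[α(G)] may be larger.)

E[α(G)] ≥ 263/2 ≈ 131.500.


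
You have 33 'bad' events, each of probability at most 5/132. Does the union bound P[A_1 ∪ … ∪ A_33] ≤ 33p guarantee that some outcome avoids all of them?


Union bound: P[∪_{i=1}^{33} A_i] ≤ Σ_i P[A_i] ≤ 33·p = 33·(5/132) = 5/4.
Numerically: 5/4 ≈ 1.2500.
Is 5/4 < 1? NO.
Since the bound 5/4 is ≥ 1, the union bound is uninformative here; it does NOT by itself certify existence.

33·p = 5/4 ≈ 1.2500; existence NOT certified by the union bound.


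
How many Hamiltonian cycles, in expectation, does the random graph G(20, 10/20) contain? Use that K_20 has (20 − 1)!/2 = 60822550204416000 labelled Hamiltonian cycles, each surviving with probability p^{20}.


K_20 has (20 − 1)!/2 = 60822550204416000 labelled Hamiltonian cycles.
For each such Hamiltonian cycle H, let X_H = 1 if all 20 edges of H are present in G. Then P[X_H = 1] = p^{20} = (1/2)^{20} = 1/1048576.
By linearity of expectation: E[X] = Σ_H E[X_H] = 60822550204416000 · p^{20} = 60822550204416000 · 1/1048576 = 1856156927625/32.
Numerically: E[X] ≈ 5.8e+10.

E[X] = 60822550204416000 · (1/2)^{20} = 1856156927625/32 ≈ 5.8e+10.


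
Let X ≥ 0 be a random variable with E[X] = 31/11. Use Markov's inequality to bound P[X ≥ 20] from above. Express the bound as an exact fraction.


μ = E[X] = 31/11, a = 20.
Markov: P[X ≥ 20] ≤ μ/a = (31/11)/20 = 31/220.
Numerically: ≈ 0.141.
(Since a = 20 > μ = 2.818, the bound 31/220 is < 1 and informative.)

P[X ≥ 20] ≤ 31/220 ≈ 0.141.


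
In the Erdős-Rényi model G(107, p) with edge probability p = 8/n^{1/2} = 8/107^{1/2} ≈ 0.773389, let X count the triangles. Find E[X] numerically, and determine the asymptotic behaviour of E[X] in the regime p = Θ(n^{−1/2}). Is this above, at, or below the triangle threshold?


Number of potential triangles: C(107, 3) = 198485.
Each occurs with probability p³ ≈ (0.773389)³ ≈ 4.62587927e-01.
By linearity: E[X] = C(107, 3)·p³ ≈ 198485 · 4.62587927e-01 ≈ 91816.764784.
Since α = 1/2 < 1, p = c/n^{1/2} ≫ 1/n is above the triangle threshold p ~ 1/n. Asymptotically E[X] ~ (c³/6)·n^{3(1−α)} = (8³/6)·n^{1.5} → ∞; triangles are abundant w.h.p.

E[X] ≈ 91816.764784; in regime p = Θ(1/n^{1/2}) E[X] diverges (above the triangle threshold p ~ 1/n).


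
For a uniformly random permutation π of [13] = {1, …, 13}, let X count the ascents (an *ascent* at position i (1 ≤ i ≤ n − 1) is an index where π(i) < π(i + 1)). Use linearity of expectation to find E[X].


Write X = Σ X_I over i = 1, …, 12, with X_I the indicator of one ascent.
There are 12 indicators.
For each fixed i, the pair (π(i), π(i+1)) is a uniformly random ordered pair of distinct values from {1, …, 13}; by symmetry P[π(i) < π(i+1)] = 1/2.
By linearity: E[X] = 12 · (1/2) = (13 − 1) · (1/2) = 6 ≈ 6.000.

E[X] = 6 = 6.000.


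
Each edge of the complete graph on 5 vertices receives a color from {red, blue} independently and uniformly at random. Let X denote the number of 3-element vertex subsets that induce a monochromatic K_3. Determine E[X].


Let X = Σ_S X_S over the C(5, 3) = 10 subsets S of size 3, where X_S = 1 if the K_3 on S is monochromatic.
For a fixed S, the K_3 on S has C(3, 2) = 3 edges. P[all 3 edges red] = (1/2)^3, and likewise for blue, so P[monochromatic] = 2·(1/2)^3 = 2^{1 − 3} = 1/4.
Summing: E[X] = C(5, 3) · 2^{1 − 3} = 10 · 1/4 = 5/2.
Numerically: E[X] ≈ 2.500000.

E[X] = C(5,3)·2^(1−C(3,2)) = 5/2 ≈ 2.500000.


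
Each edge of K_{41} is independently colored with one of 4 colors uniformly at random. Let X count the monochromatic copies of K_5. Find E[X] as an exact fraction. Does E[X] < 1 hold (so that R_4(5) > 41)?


E[X] = C(41, 5) · 4^{1 − 10} = 749398 · 4^{−9} = 749398/262144.
As a reduced fraction: E[X] = 374699/131072 ≈ 2.8587.
Is E[X] < 1? NO.
Since E[X] ≥ 1, the first-moment bound is inconclusive at n = 41; it does NOT by itself certify R_4(5) > 41.

E[X] = 374699/131072 ≈ 2.8587; E[X] ≥ 1; first-moment method inconclusive here.


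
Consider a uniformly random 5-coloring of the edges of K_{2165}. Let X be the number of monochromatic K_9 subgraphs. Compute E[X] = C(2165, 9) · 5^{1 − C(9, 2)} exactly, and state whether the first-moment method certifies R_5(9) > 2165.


E[X] = C(2165, 9) · 5^{1 − 36} = 2832220612024886803272630 · 5^{−35} = 2832220612024886803272630/2910383045673370361328125.
As a reduced fraction: E[X] = 566444122404977360654526/582076609134674072265625 ≈ 0.973144.
Is E[X] < 1? YES.
Since E[X] < 1, there exists a 5-coloring of K_{2165} with no monochromatic K_9; hence R_5(9) > 2165.

E[X] = 566444122404977360654526/582076609134674072265625 ≈ 0.973144; E[X] < 1, so R_5(9) > 2165.


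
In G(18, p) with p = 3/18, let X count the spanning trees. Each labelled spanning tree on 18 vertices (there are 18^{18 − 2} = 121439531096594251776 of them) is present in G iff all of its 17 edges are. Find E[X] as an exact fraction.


K_18 has 18^{18 − 2} = 121439531096594251776 labelled spanning trees.
For each such spanning tree H, let X_H = 1 if all 17 edges of H are present in G. Then P[X_H = 1] = p^{17} = (1/6)^{17} = 1/16926659444736.
By linearity of expectation: E[X] = Σ_H E[X_H] = 121439531096594251776 · p^{17} = 121439531096594251776 · 1/16926659444736 = 14348907/2.
Numerically: E[X] ≈ 7.174e+06.

E[X] = 121439531096594251776 · (1/6)^{17} = 14348907/2 ≈ 7.174e+06.


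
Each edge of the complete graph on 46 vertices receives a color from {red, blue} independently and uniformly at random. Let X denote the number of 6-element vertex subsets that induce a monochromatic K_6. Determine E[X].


Let X = Σ_S X_S over the C(46, 6) = 9366819 subsets S of size 6, where X_S = 1 if the K_6 on S is monochromatic.
For a fixed S, the K_6 on S has C(6, 2) = 15 edges. P[all 15 edges red] = (1/2)^15, and likewise for blue, so P[monochromatic] = 2·(1/2)^15 = 2^{1 − 15} = 1/16384.
Summing: E[X] = C(46, 6) · 2^{1 − 15} = 9366819 · 1/16384 = 9366819/16384.
Numerically: E[X] ≈ 571.7053.

E[X] = C(46,6)·2^(1−C(6,2)) = 9366819/16384 ≈ 571.7053.


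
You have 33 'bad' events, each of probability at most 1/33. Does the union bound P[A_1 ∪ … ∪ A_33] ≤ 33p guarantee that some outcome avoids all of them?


Union bound: P[∪_{i=1}^{33} A_i] ≤ Σ_i P[A_i] ≤ 33·p = 33·(1/33) = 1.
Numerically: 1 ≈ 1.000.
Is 1 < 1? NO.
Since the bound 1 is ≥ 1, the union bound is uninformative here; it does NOT by itself certify existence.

33·p = 1 ≈ 1.000; existence NOT certified by the union bound.


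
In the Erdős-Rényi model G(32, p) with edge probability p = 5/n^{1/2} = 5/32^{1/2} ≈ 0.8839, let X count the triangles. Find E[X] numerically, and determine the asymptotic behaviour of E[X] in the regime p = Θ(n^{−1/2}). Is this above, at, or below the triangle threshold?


Number of potential triangles: C(32, 3) = 4960.
Each occurs with probability p³ ≈ (0.8839)³ ≈ 6.905340e-01.
By linearity: E[X] = C(32, 3)·p³ ≈ 4960 · 6.905340e-01 ≈ 3425.0485.
Since α = 1/2 < 1, p = c/n^{1/2} ≫ 1/n is above the triangle threshold p ~ 1/n. Asymptotically E[X] ~ (c³/6)·n^{3(1−α)} = (5³/6)·n^{1.5} → ∞; triangles are abundant w.h.p.

E[X] ≈ 3425.0485; in regime p = Θ(1/n^{1/2}) E[X] diverges (above the triangle threshold p ~ 1/n).


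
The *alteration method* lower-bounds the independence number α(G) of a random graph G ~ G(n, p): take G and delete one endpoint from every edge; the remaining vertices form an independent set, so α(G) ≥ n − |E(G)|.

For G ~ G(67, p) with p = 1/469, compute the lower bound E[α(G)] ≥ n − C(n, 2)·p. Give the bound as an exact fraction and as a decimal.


E[|E(G)|] = C(67, 2)·p = 2211 · (1/469) = 33/7.
E[α(G)] ≥ n − E[|E(G)|] = 67 − 33/7 = 436/7.
Numerically: ≈ 62.28571.
(This is only a lower bound; the true E[α(G)] may be larger.)

E[α(G)] ≥ 436/7 ≈ 62.28571.


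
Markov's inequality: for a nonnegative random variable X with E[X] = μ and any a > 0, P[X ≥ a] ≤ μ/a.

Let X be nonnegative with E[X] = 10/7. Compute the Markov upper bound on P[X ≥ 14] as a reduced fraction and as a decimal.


μ = E[X] = 10/7, a = 14.
Markov: P[X ≥ 14] ≤ μ/a = (10/7)/14 = 5/49.
Numerically: ≈ 0.102.
(Since a = 14 > μ = 1.429, the bound 5/49 is < 1 and informative.)

P[X ≥ 14] ≤ 5/49 ≈ 0.102.


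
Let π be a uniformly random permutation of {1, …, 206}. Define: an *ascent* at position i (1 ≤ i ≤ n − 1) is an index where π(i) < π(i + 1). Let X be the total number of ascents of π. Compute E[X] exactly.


Write X = Σ X_I over i = 1, …, 205, with X_I the indicator of one ascent.
There are 205 indicators.
For each fixed i, the pair (π(i), π(i+1)) is a uniformly random ordered pair of distinct values from {1, …, 206}; by symmetry P[π(i) < π(i+1)] = 1/2.
By linearity: E[X] = 205 · (1/2) = (206 − 1) · (1/2) = 205/2 ≈ 102.50000.

E[X] = 205/2 = 102.50000.


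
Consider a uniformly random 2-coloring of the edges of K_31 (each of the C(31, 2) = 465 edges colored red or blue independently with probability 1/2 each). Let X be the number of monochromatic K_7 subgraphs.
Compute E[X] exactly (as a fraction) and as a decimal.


Let X = Σ_S X_S over the C(31, 7) = 2629575 subsets S of size 7, where X_S = 1 if the K_7 on S is monochromatic.
For a fixed S, the K_7 on S has C(7, 2) = 21 edges. P[all 21 edges red] = (1/2)^21, and likewise for blue, so P[monochromatic] = 2·(1/2)^21 = 2^{1 − 21} = 1/1048576.
Summing: E[X] = C(31, 7) · 2^{1 − 21} = 2629575 · 1/1048576 = 2629575/1048576.
Numerically: E[X] ≈ 2.5078.

E[X] = C(31,7)·2^(1−C(7,2)) = 2629575/1048576 ≈ 2.5078.


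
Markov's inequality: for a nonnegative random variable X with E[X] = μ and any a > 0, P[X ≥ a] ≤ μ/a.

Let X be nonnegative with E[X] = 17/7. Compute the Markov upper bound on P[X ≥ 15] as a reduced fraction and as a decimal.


μ = E[X] = 17/7, a = 15.
Markov: P[X ≥ 15] ≤ μ/a = (17/7)/15 = 17/105.
Numerically: ≈ 0.162.
(Since a = 15 > μ = 2.429, the bound 17/105 is < 1 and informative.)

P[X ≥ 15] ≤ 17/105 ≈ 0.162.


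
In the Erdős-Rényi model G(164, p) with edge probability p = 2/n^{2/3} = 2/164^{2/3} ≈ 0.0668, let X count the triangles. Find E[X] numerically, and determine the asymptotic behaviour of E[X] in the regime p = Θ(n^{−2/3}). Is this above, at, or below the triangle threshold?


Number of potential triangles: C(164, 3) = 721764.
Each occurs with probability p³ ≈ (0.0668)³ ≈ 2.97442e-04.
By linearity: E[X] = C(164, 3)·p³ ≈ 721764 · 2.97442e-04 ≈ 214.683.
Since α = 2/3 < 1, p = c/n^{2/3} ≫ 1/n is above the triangle threshold p ~ 1/n. Asymptotically E[X] ~ (c³/6)·n^{3(1−α)} = (2³/6)·n^{1} → ∞; triangles are abundant w.h.p.

E[X] ≈ 214.683; in regime p = Θ(1/n^{2/3}) E[X] diverges (above the triangle threshold p ~ 1/n).


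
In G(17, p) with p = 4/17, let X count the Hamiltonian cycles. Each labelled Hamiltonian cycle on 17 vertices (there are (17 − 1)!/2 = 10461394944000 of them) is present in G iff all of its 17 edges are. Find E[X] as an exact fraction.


K_17 has (17 − 1)!/2 = 10461394944000 labelled Hamiltonian cycles.
For each such Hamiltonian cycle H, let X_H = 1 if all 17 edges of H are present in G. Then P[X_H = 1] = p^{17} = (4/17)^{17} = 17179869184/827240261886336764177.
Summing the indicators: E[X] = Σ_H E[X_H] = 10461394944000 · p^{17} = 10461394944000 · 17179869184/827240261886336764177 = 179725396620079005696000/827240261886336764177.
Numerically: E[X] ≈ 217.259.

E[X] = 10461394944000 · (4/17)^{17} = 179725396620079005696000/827240261886336764177 ≈ 217.259.


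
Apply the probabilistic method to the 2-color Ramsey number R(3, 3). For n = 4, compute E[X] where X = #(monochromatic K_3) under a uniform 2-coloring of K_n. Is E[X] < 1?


E[X] = C(4, 3) · 2^{1 − 3} = 4 · 2^{−2} = 4/4.
As a reduced fraction: E[X] = 1 ≈ 1.0000000.
Is E[X] < 1? NO.
Since E[X] ≥ 1, the first-moment bound is inconclusive at n = 4; it does NOT by itself certify R(3, 3) > 4.

E[X] = 1 ≈ 1.0000000; E[X] ≥ 1; first-moment method inconclusive here.


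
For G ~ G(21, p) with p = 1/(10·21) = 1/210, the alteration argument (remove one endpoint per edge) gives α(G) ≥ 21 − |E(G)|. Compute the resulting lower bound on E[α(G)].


E[|E(G)|] = C(21, 2)·p = 210 · (1/210) = 1.
E[α(G)] ≥ n − E[|E(G)|] = 21 − 1 = 20.
Numerically: ≈ 20.000.
(This is only a lower bound; the true E[α(G)] may be larger.)

E[α(G)] ≥ 20 ≈ 20.000.


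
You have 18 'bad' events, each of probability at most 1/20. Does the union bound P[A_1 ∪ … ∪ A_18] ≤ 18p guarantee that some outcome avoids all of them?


Union bound: P[∪_{i=1}^{18} A_i] ≤ Σ_i P[A_i] ≤ 18·p = 18·(1/20) = 9/10.
Numerically: 9/10 ≈ 0.9000.
Is 9/10 < 1? YES.
Since P[∪ A_i] ≤ 9/10 < 1, the complement has P[∩ A_i^c] ≥ 1 − 9/10 = 1/10 > 0, so some outcome avoids every A_i.

18·p = 9/10 ≈ 0.9000; existence CERTIFIED by the union bound.


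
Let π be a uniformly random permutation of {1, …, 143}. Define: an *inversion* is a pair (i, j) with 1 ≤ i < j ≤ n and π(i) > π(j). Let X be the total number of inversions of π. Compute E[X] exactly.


Write X = Σ X_I over the C(143, 2) = 10153 pairs i < j, with X_I the indicator of one inversion.
There are 10153 indicators.
For each fixed pair i < j, the values π(i) and π(j) are two distinct elements of {1, …, 143} in uniformly random order; by symmetry P[π(i) > π(j)] = 1/2.
By linearity: E[X] = 10153 · (1/2) = C(143, 2) · (1/2) = 10153/2 = 10153/2 ≈ 5076.50000.

E[X] = 10153/2 = 5076.50000.


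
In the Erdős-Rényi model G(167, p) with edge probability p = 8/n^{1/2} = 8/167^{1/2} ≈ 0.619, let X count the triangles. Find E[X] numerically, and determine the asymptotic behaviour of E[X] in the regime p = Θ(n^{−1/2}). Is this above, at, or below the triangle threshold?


Number of potential triangles: C(167, 3) = 762355.
Each occurs with probability p³ ≈ (0.619)³ ≈ 2.37244e-01.
By linearity: E[X] = C(167, 3)·p³ ≈ 762355 · 2.37244e-01 ≈ 180864.156.
Since α = 1/2 < 1, p = c/n^{1/2} ≫ 1/n is above the triangle threshold p ~ 1/n. Asymptotically E[X] ~ (c³/6)·n^{3(1−α)} = (8³/6)·n^{1.5} → ∞; triangles are abundant w.h.p.

E[X] ≈ 180864.156; in regime p = Θ(1/n^{1/2}) E[X] diverges (above the triangle threshold p ~ 1/n).


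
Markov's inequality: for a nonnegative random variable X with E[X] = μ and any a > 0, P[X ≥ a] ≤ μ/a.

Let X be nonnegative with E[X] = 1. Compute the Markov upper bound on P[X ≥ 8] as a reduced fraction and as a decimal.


μ = E[X] = 1, a = 8.
Markov: P[X ≥ 8] ≤ μ/a = (1)/8 = 1/8.
Numerically: ≈ 0.125000.
(Since a = 8 > μ = 1.000000, the bound 1/8 is < 1 and informative.)

P[X ≥ 8] ≤ 1/8 ≈ 0.125000.


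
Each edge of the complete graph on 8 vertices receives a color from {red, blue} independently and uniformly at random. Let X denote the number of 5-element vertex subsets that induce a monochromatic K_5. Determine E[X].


Let X = Σ_S X_S over the C(8, 5) = 56 subsets S of size 5, where X_S = 1 if the K_5 on S is monochromatic.
For a fixed S, the K_5 on S has C(5, 2) = 10 edges. P[all 10 edges red] = (1/2)^10, and likewise for blue, so P[monochromatic] = 2·(1/2)^10 = 2^{1 − 10} = 1/512.
Summing: E[X] = C(8, 5) · 2^{1 − 10} = 56 · 1/512 = 7/64.
Numerically: E[X] ≈ 0.109.

E[X] = C(8,5)·2^(1−C(5,2)) = 7/64 ≈ 0.109.


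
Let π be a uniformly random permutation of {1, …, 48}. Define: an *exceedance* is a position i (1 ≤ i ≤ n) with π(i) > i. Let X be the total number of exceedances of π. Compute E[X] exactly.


Write X = Σ_{i=1}^{48} X_i, where X_i = 1_{π(i) > i}.
For each fixed i, π(i) is uniform over {1, …, 48} (marginal of a uniform permutation), so P[π(i) > i] = (n − i)/n. Summing: Σ_{i=1}^{48} (n − i)/n = (0 + 1 + … + 47)/48 = 48(48 − 1)/(2·48) = (48 − 1)/2.
Hence E[X] = Σ_{i=1}^{48} (48 − i)/48 = 47/2 ≈ 23.50000.

E[X] = 47/2 = 23.50000.


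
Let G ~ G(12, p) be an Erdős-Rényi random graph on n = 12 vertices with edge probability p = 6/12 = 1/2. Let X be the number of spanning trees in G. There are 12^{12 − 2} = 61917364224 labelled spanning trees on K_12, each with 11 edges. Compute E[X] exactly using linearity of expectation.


K_12 has 12^{12 − 2} = 61917364224 labelled spanning trees.
For each such spanning tree H, let X_H = 1 if all 11 edges of H are present in G. Then P[X_H = 1] = p^{11} = (1/2)^{11} = 1/2048.
By linearity of expectation: E[X] = Σ_H E[X_H] = 61917364224 · p^{11} = 61917364224 · 1/2048 = 30233088.
Numerically: E[X] ≈ 3.02e+07.

E[X] = 61917364224 · (1/2)^{11} = 30233088 ≈ 3.02e+07.


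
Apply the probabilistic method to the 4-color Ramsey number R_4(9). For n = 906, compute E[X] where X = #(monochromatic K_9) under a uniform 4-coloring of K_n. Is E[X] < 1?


E[X] = C(906, 9) · 4^{1 − 36} = 1089130176400609441450 · 4^{−35} = 1089130176400609441450/1180591620717411303424.
As a reduced fraction: E[X] = 544565088200304720725/590295810358705651712 ≈ 0.923.
Is E[X] < 1? YES.
Since E[X] < 1, there exists a 4-coloring of K_{906} with no monochromatic K_9; hence R_4(9) > 906.

E[X] = 544565088200304720725/590295810358705651712 ≈ 0.923; E[X] < 1, so R_4(9) > 906.


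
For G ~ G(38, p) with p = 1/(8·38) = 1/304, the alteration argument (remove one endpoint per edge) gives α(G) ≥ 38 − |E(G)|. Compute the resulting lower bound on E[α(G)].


E[|E(G)|] = C(38, 2)·p = 703 · (1/304) = 37/16.
E[α(G)] ≥ n − E[|E(G)|] = 38 − 37/16 = 571/16.
Numerically: ≈ 35.688.
(This is only a lower bound; the true E[α(G)] may be larger.)

E[α(G)] ≥ 571/16 ≈ 35.688.


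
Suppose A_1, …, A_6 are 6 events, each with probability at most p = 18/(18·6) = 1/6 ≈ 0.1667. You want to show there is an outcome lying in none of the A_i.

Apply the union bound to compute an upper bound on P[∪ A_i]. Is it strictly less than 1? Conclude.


Union bound: P[∪_{i=1}^{6} A_i] ≤ Σ_i P[A_i] ≤ 6·p = 6·(1/6) = 1.
Numerically: 1 ≈ 1.0000.
Is 1 < 1? NO.
Since the bound 1 is ≥ 1, the union bound is uninformative here; it does NOT by itself certify existence.

6·p = 1 ≈ 1.0000; existence NOT certified by the union bound.


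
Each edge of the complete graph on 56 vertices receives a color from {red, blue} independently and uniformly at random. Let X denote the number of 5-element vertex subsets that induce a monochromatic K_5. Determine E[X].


Let X = Σ_S X_S over the C(56, 5) = 3819816 subsets S of size 5, where X_S = 1 if the K_5 on S is monochromatic.
For a fixed S, the K_5 on S has C(5, 2) = 10 edges. P[all 10 edges red] = (1/2)^10, and likewise for blue, so P[monochromatic] = 2·(1/2)^10 = 2^{1 − 10} = 1/512.
By linearity of expectation: E[X] = C(56, 5) · 2^{1 − 10} = 3819816 · 1/512 = 477477/64.
Numerically: E[X] ≈ 7460.5781.

E[X] = C(56,5)·2^(1−C(5,2)) = 477477/64 ≈ 7460.5781.


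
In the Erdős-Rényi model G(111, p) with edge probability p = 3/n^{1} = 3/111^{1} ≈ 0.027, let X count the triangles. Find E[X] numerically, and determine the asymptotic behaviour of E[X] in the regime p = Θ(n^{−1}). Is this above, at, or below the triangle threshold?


Number of potential triangles: C(111, 3) = 221815.
Each occurs with probability p³ ≈ (0.027)³ ≈ 1.97422e-05.
By linearity: E[X] = C(111, 3)·p³ ≈ 221815 · 1.97422e-05 ≈ 4.379.
Here α = 1, so p = 3/n is exactly at the triangle threshold p ~ 1/n. Asymptotically E[X] → c³/6 = 3³/6 = 9/2 ≈ 4.500, a bounded constant. In this regime the triangle count is asymptotically Poisson(c³/6).

E[X] ≈ 4.379; in regime p = Θ(1/n^{1}) E[X] stays bounded (at the triangle threshold p ~ 1/n).


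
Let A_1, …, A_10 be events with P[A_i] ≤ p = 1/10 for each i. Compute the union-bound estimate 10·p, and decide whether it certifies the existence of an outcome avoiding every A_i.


Union bound: P[∪_{i=1}^{10} A_i] ≤ Σ_i P[A_i] ≤ 10·p = 10·(1/10) = 1.
Numerically: 1 ≈ 1.0000000.
Is 1 < 1? NO.
Since the bound 1 is ≥ 1, the union bound is uninformative here; it does NOT by itself certify existence.

10·p = 1 ≈ 1.0000000; existence NOT certified by the union bound.


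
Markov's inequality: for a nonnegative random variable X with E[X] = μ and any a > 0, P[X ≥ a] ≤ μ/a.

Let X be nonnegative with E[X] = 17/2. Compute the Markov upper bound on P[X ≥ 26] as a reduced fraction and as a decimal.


μ = E[X] = 17/2, a = 26.
Markov: P[X ≥ 26] ≤ μ/a = (17/2)/26 = 17/52.
Numerically: ≈ 0.3269.
(Since a = 26 > μ = 8.5000, the bound 17/52 is < 1 and informative.)

P[X ≥ 26] ≤ 17/52 ≈ 0.3269.


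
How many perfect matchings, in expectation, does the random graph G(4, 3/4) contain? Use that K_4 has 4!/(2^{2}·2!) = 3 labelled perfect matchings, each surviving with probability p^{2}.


K_4 has 4!/(2^{2}·2!) = 3 labelled perfect matchings.
For each such perfect matching H, let X_H = 1 if all 2 edges of H are present in G. Then P[X_H = 1] = p^{2} = (3/4)^{2} = 9/16.
By linearity of expectation: E[X] = Σ_H E[X_H] = 3 · p^{2} = 3 · 9/16 = 27/16.
Numerically: E[X] ≈ 1.69.

E[X] = 3 · (3/4)^{2} = 27/16 ≈ 1.69.


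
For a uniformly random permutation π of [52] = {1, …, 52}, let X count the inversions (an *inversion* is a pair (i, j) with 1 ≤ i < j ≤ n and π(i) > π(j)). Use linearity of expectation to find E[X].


Write X = Σ X_I over the C(52, 2) = 1326 pairs i < j, with X_I the indicator of one inversion.
There are 1326 indicators.
For each fixed pair i < j, the values π(i) and π(j) are two distinct elements of {1, …, 52} in uniformly random order; by symmetry P[π(i) > π(j)] = 1/2.
By linearity: E[X] = 1326 · (1/2) = C(52, 2) · (1/2) = 1326/2 = 663 ≈ 663.000000.

E[X] = 663 = 663.000000.


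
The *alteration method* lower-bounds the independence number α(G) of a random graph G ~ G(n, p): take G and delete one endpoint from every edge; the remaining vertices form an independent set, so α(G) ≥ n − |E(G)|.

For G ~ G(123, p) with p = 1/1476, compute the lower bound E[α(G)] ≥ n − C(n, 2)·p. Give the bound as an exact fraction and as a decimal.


E[|E(G)|] = C(123, 2)·p = 7503 · (1/1476) = 61/12.
E[α(G)] ≥ n − E[|E(G)|] = 123 − 61/12 = 1415/12.
Numerically: ≈ 117.9167.
(This is only a lower bound; the true E[α(G)] may be larger.)

E[α(G)] ≥ 1415/12 ≈ 117.9167.


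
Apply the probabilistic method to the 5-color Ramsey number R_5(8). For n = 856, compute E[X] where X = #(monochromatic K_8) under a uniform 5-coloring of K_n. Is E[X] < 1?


E[X] = C(856, 8) · 5^{1 − 28} = 6918660634157180775 · 5^{−27} = 6918660634157180775/7450580596923828125.
As a reduced fraction: E[X] = 276746425366287231/298023223876953125 ≈ 0.929.
Is E[X] < 1? YES.
Since E[X] < 1, there exists a 5-coloring of K_{856} with no monochromatic K_8; hence R_5(8) > 856.

E[X] = 276746425366287231/298023223876953125 ≈ 0.929; E[X] < 1, so R_5(8) > 856.


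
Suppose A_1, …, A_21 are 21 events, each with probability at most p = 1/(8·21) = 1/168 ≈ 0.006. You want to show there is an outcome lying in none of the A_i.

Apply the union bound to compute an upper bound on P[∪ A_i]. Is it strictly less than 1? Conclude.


Union bound: P[∪_{i=1}^{21} A_i] ≤ Σ_i P[A_i] ≤ 21·p = 21·(1/168) = 1/8.
Numerically: 1/8 ≈ 0.125.
Is 1/8 < 1? YES.
Since P[∪ A_i] ≤ 1/8 < 1, the complement has P[∩ A_i^c] ≥ 1 − 1/8 = 7/8 > 0, so some outcome avoids every A_i.

21·p = 1/8 ≈ 0.125; existence CERTIFIED by the union bound.


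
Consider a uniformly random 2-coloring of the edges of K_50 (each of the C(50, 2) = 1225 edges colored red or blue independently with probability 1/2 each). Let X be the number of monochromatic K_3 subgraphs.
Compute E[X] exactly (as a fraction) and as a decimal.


Let X = Σ_S X_S over the C(50, 3) = 19600 subsets S of size 3, where X_S = 1 if the K_3 on S is monochromatic.
For a fixed S, the K_3 on S has C(3, 2) = 3 edges. P[all 3 edges red] = (1/2)^3, and likewise for blue, so P[monochromatic] = 2·(1/2)^3 = 2^{1 − 3} = 1/4.
Summing: E[X] = C(50, 3) · 2^{1 − 3} = 19600 · 1/4 = 4900.
Numerically: E[X] ≈ 4900.000000.

E[X] = C(50,3)·2^(1−C(3,2)) = 4900 ≈ 4900.000000.


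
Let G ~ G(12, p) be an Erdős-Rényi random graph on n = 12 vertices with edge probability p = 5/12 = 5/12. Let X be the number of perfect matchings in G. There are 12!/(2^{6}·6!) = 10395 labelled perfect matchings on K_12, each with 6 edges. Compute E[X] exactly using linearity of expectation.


K_12 has 12!/(2^{6}·6!) = 10395 labelled perfect matchings.
For each such perfect matching H, let X_H = 1 if all 6 edges of H are present in G. Then P[X_H = 1] = p^{6} = (5/12)^{6} = 15625/2985984.
By linearity of expectation: E[X] = Σ_H E[X_H] = 10395 · p^{6} = 10395 · 15625/2985984 = 6015625/110592.
Numerically: E[X] ≈ 54.3948.

E[X] = 10395 · (5/12)^{6} = 6015625/110592 ≈ 54.3948.


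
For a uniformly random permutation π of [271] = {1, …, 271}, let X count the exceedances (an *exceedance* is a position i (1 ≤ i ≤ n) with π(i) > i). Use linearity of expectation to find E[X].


Write X = Σ_{i=1}^{271} X_i, where X_i = 1_{π(i) > i}.
For each fixed i, π(i) is uniform over {1, …, 271} (marginal of a uniform permutation), so P[π(i) > i] = (n − i)/n. Summing: Σ_{i=1}^{271} (n − i)/n = (0 + 1 + … + 270)/271 = 271(271 − 1)/(2·271) = (271 − 1)/2.
Hence E[X] = Σ_{i=1}^{271} (271 − i)/271 = 135 ≈ 135.0000.

E[X] = 135 = 135.0000.


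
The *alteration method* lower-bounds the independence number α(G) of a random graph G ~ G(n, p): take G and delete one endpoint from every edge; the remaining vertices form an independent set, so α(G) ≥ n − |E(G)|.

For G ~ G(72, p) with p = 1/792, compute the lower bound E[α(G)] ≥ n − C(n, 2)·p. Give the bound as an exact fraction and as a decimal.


E[|E(G)|] = C(72, 2)·p = 2556 · (1/792) = 71/22.
E[α(G)] ≥ n − E[|E(G)|] = 72 − 71/22 = 1513/22.
Numerically: ≈ 68.773.
(This is only a lower bound; the true E[α(G)] may be larger.)

E[α(G)] ≥ 1513/22 ≈ 68.773.


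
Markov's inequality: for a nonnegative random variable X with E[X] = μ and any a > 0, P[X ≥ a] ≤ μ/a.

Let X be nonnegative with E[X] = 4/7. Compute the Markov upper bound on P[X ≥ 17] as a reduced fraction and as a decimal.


μ = E[X] = 4/7, a = 17.
Markov: P[X ≥ 17] ≤ μ/a = (4/7)/17 = 4/119.
Numerically: ≈ 0.033613.
(Since a = 17 > μ = 0.571429, the bound 4/119 is < 1 and informative.)

P[X ≥ 17] ≤ 4/119 ≈ 0.033613.


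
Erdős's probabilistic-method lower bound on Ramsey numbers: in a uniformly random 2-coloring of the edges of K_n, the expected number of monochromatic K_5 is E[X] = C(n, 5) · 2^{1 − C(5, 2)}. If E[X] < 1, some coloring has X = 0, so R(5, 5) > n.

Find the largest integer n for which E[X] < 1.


We need C(n, 5) · 2^{1 − 10} < 1, i.e. C(n, 5) < 2^{10 − 1} = 512.
Check values of n near the boundary:
  n = 10: C(10, 5) = 252; 252 < 512? YES
  n = 11: C(11, 5) = 462; 462 < 512? YES
  n = 12: C(12, 5) = 792; 792 < 512? NO
  n = 13: C(13, 5) = 1287; 1287 < 512? NO
The largest n with C(n, 5) < 512 is n = 11 (where E[X] = 231/256 ≈ 0.902). Hence R(5, 5) > 11, i.e. R(5, 5) ≥ 12.

Largest n = 11; hence R(5, 5) > 11.


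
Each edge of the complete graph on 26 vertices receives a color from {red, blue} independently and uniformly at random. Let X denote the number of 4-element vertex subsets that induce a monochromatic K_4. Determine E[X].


Let X = Σ_S X_S over the C(26, 4) = 14950 subsets S of size 4, where X_S = 1 if the K_4 on S is monochromatic.
For a fixed S, the K_4 on S has C(4, 2) = 6 edges. P[all 6 edges red] = (1/2)^6, and likewise for blue, so P[monochromatic] = 2·(1/2)^6 = 2^{1 − 6} = 1/32.
Summing: E[X] = C(26, 4) · 2^{1 − 6} = 14950 · 1/32 = 7475/16.
Numerically: E[X] ≈ 467.188.

E[X] = C(26,4)·2^(1−C(4,2)) = 7475/16 ≈ 467.188.


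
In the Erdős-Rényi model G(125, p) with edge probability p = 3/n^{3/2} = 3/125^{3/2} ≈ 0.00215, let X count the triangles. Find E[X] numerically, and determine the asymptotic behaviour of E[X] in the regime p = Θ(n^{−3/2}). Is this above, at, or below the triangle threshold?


Number of potential triangles: C(125, 3) = 317750.
Each occurs with probability p³ ≈ (0.00215)³ ≈ 9.89165e-09.
By linearity: E[X] = C(125, 3)·p³ ≈ 317750 · 9.89165e-09 ≈ 0.003.
Since α = 3/2 > 1, p = c/n^{3/2} = o(1/n) is below the triangle threshold p ~ 1/n. Asymptotically E[X] ~ (c³/6)·n^{3(1−α)} = (3³/6)·n^{-1.5} → 0, so by Markov's inequality G has no triangles w.h.p.

E[X] ≈ 0.003; in regime p = Θ(1/n^{3/2}) E[X] tends to 0 (below the triangle threshold p ~ 1/n).


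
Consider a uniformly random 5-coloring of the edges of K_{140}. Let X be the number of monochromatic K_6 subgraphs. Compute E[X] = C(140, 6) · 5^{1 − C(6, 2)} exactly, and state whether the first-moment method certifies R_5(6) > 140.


E[X] = C(140, 6) · 5^{1 − 15} = 9381724380 · 5^{−14} = 9381724380/6103515625.
As a reduced fraction: E[X] = 1876344876/1220703125 ≈ 1.537.
Is E[X] < 1? NO.
Since E[X] ≥ 1, the first-moment bound is inconclusive at n = 140; it does NOT by itself certify R_5(6) > 140.

E[X] = 1876344876/1220703125 ≈ 1.537; E[X] ≥ 1; first-moment method inconclusive here.


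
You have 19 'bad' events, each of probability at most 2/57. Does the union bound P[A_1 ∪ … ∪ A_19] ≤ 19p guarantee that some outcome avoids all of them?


Union bound: P[∪_{i=1}^{19} A_i] ≤ Σ_i P[A_i] ≤ 19·p = 19·(2/57) = 2/3.
Numerically: 2/3 ≈ 0.6666667.
Is 2/3 < 1? YES.
Since P[∪ A_i] ≤ 2/3 < 1, the complement has P[∩ A_i^c] ≥ 1 − 2/3 = 1/3 > 0, so some outcome avoids every A_i.

19·p = 2/3 ≈ 0.6666667; existence CERTIFIED by the union bound.


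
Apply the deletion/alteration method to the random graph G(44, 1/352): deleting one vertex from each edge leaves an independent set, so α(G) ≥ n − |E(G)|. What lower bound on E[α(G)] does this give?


E[|E(G)|] = C(44, 2)·p = 946 · (1/352) = 43/16.
E[α(G)] ≥ n − E[|E(G)|] = 44 − 43/16 = 661/16.
Numerically: ≈ 41.31250.
(This is only a lower bound; the true E[α(G)] may be larger.)

E[α(G)] ≥ 661/16 ≈ 41.31250.


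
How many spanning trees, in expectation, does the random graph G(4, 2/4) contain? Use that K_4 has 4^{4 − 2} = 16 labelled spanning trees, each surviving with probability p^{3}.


K_4 has 4^{4 − 2} = 16 labelled spanning trees.
For each such spanning tree H, let X_H = 1 if all 3 edges of H are present in G. Then P[X_H = 1] = p^{3} = (1/2)^{3} = 1/8.
Summing the indicators: E[X] = Σ_H E[X_H] = 16 · p^{3} = 16 · 1/8 = 2.
Numerically: E[X] ≈ 2.

E[X] = 16 · (1/2)^{3} = 2 ≈ 2.


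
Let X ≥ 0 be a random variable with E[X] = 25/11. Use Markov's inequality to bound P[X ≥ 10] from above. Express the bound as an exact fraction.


μ = E[X] = 25/11, a = 10.
Markov: P[X ≥ 10] ≤ μ/a = (25/11)/10 = 5/22.
Numerically: ≈ 0.227273.
(Since a = 10 > μ = 2.272727, the bound 5/22 is < 1 and informative.)

P[X ≥ 10] ≤ 5/22 ≈ 0.227273.


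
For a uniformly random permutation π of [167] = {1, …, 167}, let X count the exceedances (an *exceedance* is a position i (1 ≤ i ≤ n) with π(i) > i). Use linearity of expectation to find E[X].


Write X = Σ_{i=1}^{167} X_i, where X_i = 1_{π(i) > i}.
For each fixed i, π(i) is uniform over {1, …, 167} (marginal of a uniform permutation), so P[π(i) > i] = (n − i)/n. Summing: Σ_{i=1}^{167} (n − i)/n = (0 + 1 + … + 166)/167 = 167(167 − 1)/(2·167) = (167 − 1)/2.
Hence E[X] = Σ_{i=1}^{167} (167 − i)/167 = 83 ≈ 83.00000.

E[X] = 83 = 83.00000.


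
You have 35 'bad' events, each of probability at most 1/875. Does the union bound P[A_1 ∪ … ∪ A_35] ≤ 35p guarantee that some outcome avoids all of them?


Union bound: P[∪_{i=1}^{35} A_i] ≤ Σ_i P[A_i] ≤ 35·p = 35·(1/875) = 1/25.
Numerically: 1/25 ≈ 0.0400000.
Is 1/25 < 1? YES.
Since P[∪ A_i] ≤ 1/25 < 1, the complement has P[∩ A_i^c] ≥ 1 − 1/25 = 24/25 > 0, so some outcome avoids every A_i.

35·p = 1/25 ≈ 0.0400000; existence CERTIFIED by the union bound.


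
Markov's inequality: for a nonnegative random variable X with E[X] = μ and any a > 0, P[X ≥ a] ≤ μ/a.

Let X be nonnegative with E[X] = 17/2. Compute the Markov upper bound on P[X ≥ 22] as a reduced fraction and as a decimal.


μ = E[X] = 17/2, a = 22.
Markov: P[X ≥ 22] ≤ μ/a = (17/2)/22 = 17/44.
Numerically: ≈ 0.386.
(Since a = 22 > μ = 8.500, the bound 17/44 is < 1 and informative.)

P[X ≥ 22] ≤ 17/44 ≈ 0.386.


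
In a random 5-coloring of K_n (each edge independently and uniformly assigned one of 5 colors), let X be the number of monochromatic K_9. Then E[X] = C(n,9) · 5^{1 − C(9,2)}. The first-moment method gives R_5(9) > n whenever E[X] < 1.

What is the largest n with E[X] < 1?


We need C(n, 9) · 5^{1 − 36} < 1, i.e. C(n, 9) < 5^{36 − 1} = 2910383045673370361328125.
Check values of n near the boundary:
  n = 2168: C(2168, 9) = 2867804175977929537095120; 2867804175977929537095120 < 2910383045673370361328125? YES
  n = 2169: C(2169, 9) = 2879753360044504243499683; 2879753360044504243499683 < 2910383045673370361328125? YES
  n = 2170: C(2170, 9) = 2891746779868845075610510; 2891746779868845075610510 < 2910383045673370361328125? YES
  n = 2171: C(2171, 9) = 2903784578674959601827205; 2903784578674959601827205 < 2910383045673370361328125? YES
  n = 2172: C(2172, 9) = 2915866900084148060642020; 2915866900084148060642020 < 2910383045673370361328125? NO
  n = 2173: C(2173, 9) = 2927993888115921319674265; 2927993888115921319674265 < 2910383045673370361328125? NO
  n = 2174: C(2174, 9) = 2940165687188920530702934; 2940165687188920530702934 < 2910383045673370361328125? NO
The largest n with C(n, 9) < 2910383045673370361328125 is n = 2171 (where E[X] = 580756915734991920365441/582076609134674072265625 ≈ 0.9977). Hence R_5(9) > 2171, i.e. R_5(9) ≥ 2172.

Largest n = 2171; hence R_5(9) > 2171.


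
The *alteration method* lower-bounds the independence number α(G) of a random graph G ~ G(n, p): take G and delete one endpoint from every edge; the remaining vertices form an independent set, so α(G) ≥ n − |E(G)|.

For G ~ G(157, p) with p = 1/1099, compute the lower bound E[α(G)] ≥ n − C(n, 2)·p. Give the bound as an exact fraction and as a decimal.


E[|E(G)|] = C(157, 2)·p = 12246 · (1/1099) = 78/7.
E[α(G)] ≥ n − E[|E(G)|] = 157 − 78/7 = 1021/7.
Numerically: ≈ 145.85714.
(This is only a lower bound; the true E[α(G)] may be larger.)

E[α(G)] ≥ 1021/7 ≈ 145.85714.


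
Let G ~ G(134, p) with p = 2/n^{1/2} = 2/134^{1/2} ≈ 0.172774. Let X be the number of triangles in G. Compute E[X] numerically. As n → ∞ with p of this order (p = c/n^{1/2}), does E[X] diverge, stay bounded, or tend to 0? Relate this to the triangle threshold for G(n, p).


Number of potential triangles: C(134, 3) = 392084.
Each occurs with probability p³ ≈ (0.172774)³ ≈ 5.15742344e-03.
By linearity: E[X] = C(134, 3)·p³ ≈ 392084 · 5.15742344e-03 ≈ 2022.143211.
Since α = 1/2 < 1, p = c/n^{1/2} ≫ 1/n is above the triangle threshold p ~ 1/n. Asymptotically E[X] ~ (c³/6)·n^{3(1−α)} = (2³/6)·n^{1.5} → ∞; triangles are abundant w.h.p.

E[X] ≈ 2022.143211; in regime p = Θ(1/n^{1/2}) E[X] diverges (above the triangle threshold p ~ 1/n).


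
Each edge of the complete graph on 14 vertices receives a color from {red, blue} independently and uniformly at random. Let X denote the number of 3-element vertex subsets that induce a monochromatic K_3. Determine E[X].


Let X = Σ_S X_S over the C(14, 3) = 364 subsets S of size 3, where X_S = 1 if the K_3 on S is monochromatic.
For a fixed S, the K_3 on S has C(3, 2) = 3 edges. P[all 3 edges red] = (1/2)^3, and likewise for blue, so P[monochromatic] = 2·(1/2)^3 = 2^{1 − 3} = 1/4.
By linearity of expectation: E[X] = C(14, 3) · 2^{1 − 3} = 364 · 1/4 = 91.
Numerically: E[X] ≈ 91.000.

E[X] = C(14,3)·2^(1−C(3,2)) = 91 ≈ 91.000.


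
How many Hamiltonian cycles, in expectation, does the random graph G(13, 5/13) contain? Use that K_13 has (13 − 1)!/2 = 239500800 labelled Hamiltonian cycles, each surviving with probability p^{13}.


K_13 has (13 − 1)!/2 = 239500800 labelled Hamiltonian cycles.
For each such Hamiltonian cycle H, let X_H = 1 if all 13 edges of H are present in G. Then P[X_H = 1] = p^{13} = (5/13)^{13} = 1220703125/302875106592253.
Summing the indicators: E[X] = Σ_H E[X_H] = 239500800 · p^{13} = 239500800 · 1220703125/302875106592253 = 292359375000000000/302875106592253.
Numerically: E[X] ≈ 965.

E[X] = 239500800 · (5/13)^{13} = 292359375000000000/302875106592253 ≈ 965.


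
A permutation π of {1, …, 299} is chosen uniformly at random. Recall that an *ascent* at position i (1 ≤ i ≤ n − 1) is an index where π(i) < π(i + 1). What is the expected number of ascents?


Write X = Σ X_I over i = 1, …, 298, with X_I the indicator of one ascent.
There are 298 indicators.
For each fixed i, the pair (π(i), π(i+1)) is a uniformly random ordered pair of distinct values from {1, …, 299}; by symmetry P[π(i) < π(i+1)] = 1/2.
By linearity: E[X] = 298 · (1/2) = (299 − 1) · (1/2) = 149 ≈ 149.000000.

E[X] = 149 = 149.000000.


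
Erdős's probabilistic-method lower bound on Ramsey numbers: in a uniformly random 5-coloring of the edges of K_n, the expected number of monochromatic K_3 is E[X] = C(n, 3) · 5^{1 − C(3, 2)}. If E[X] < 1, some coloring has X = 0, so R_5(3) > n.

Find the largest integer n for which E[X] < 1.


We need C(n, 3) · 5^{1 − 3} < 1, i.e. C(n, 3) < 5^{3 − 1} = 25.
Check values of n near the boundary:
  n = 3: C(3, 3) = 1; 1 < 25? YES
  n = 4: C(4, 3) = 4; 4 < 25? YES
  n = 5: C(5, 3) = 10; 10 < 25? YES
  n = 6: C(6, 3) = 20; 20 < 25? YES
  n = 7: C(7, 3) = 35; 35 < 25? NO
The largest n with C(n, 3) < 25 is n = 6 (where E[X] = 4/5 ≈ 0.80000). Hence R_5(3) > 6, i.e. R_5(3) ≥ 7.

Largest n = 6; hence R_5(3) > 6.


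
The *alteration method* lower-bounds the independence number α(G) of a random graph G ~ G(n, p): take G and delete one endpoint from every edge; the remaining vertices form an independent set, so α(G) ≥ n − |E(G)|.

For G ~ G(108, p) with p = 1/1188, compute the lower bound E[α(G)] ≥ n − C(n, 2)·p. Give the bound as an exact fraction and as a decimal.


E[|E(G)|] = C(108, 2)·p = 5778 · (1/1188) = 107/22.
E[α(G)] ≥ n − E[|E(G)|] = 108 − 107/22 = 2269/22.
Numerically: ≈ 103.13636.
(This is only a lower bound; the true E[α(G)] may be larger.)

E[α(G)] ≥ 2269/22 ≈ 103.13636.


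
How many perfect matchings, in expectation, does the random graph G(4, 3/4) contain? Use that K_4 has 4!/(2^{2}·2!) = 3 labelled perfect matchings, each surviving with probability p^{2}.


K_4 has 4!/(2^{2}·2!) = 3 labelled perfect matchings.
For each such perfect matching H, let X_H = 1 if all 2 edges of H are present in G. Then P[X_H = 1] = p^{2} = (3/4)^{2} = 9/16.
By linearity: E[X] = Σ_H E[X_H] = 3 · p^{2} = 3 · 9/16 = 27/16.
Numerically: E[X] ≈ 1.69.

E[X] = 3 · (3/4)^{2} = 27/16 ≈ 1.69.


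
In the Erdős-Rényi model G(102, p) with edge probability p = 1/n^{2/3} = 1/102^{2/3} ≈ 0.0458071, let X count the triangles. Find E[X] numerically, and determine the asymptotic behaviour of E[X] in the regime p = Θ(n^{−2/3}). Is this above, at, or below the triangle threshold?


Number of potential triangles: C(102, 3) = 171700.
Each occurs with probability p³ ≈ (0.0458071)³ ≈ 9.61168781e-05.
By linearity: E[X] = C(102, 3)·p³ ≈ 171700 · 9.61168781e-05 ≈ 16.503268.
Since α = 2/3 < 1, p = c/n^{2/3} ≫ 1/n is above the triangle threshold p ~ 1/n. Asymptotically E[X] ~ (c³/6)·n^{3(1−α)} = (1³/6)·n^{1} → ∞; triangles are abundant w.h.p.

E[X] ≈ 16.503268; in regime p = Θ(1/n^{2/3}) E[X] diverges (above the triangle threshold p ~ 1/n).
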